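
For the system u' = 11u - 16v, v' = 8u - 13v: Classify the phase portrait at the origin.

A = [[11,-16],[8,-13]]; det(A-λI) = λ^2 + 2λ - 15.
λ = 3, -5: opposite signs.

saddle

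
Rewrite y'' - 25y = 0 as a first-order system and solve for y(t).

Let x_1 = y, x_2 = y'. Then x_1' = x_2 and x_2' = 25x_1.
A = [[0,1],[25,0]]; det(A-λI) = λ^2 - 25.
Eigenvalues λ = 5, -5 with eigenvectors (1,5), (1,-5).

y(t) = C_1e^(5t) + C_2e^(-5t)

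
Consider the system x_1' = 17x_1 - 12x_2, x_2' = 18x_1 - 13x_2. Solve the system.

x_1(t) = -2K_1e^(-t) + K_2e^(5t), x_2(t) = -3K_1e^(-t) + K_2e^(5t)

Coefficient matrix A = [[17, -12], [18, -13]].
Characteristic polynomial det(A - λI) = λ^2 - 4λ - 5 = 0.
Eigenvalues λ = -1, 5.
For λ=-1: (A-λI) row 1 is [18, -12], so an eigenvector is (-2, -3).
For λ=5: (A-λI) row 1 is [12, -12], so an eigenvector is (1, 1).
General solution: K_1e^(-t)(-2,-3) + K_2e^(5t)(1,1).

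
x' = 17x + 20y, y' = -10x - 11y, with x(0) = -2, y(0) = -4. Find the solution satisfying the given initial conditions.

Coefficient matrix A = [[17, 20], [-10, -11]].
Characteristic polynomial det(A - λI) = λ^2 - 6λ + 13 = 0.
Eigenvalues λ = 3 ± 2i (complex conjugate pair).
For λ=3+2i: an eigenvector is (1,-1) - i(-3,2) = (1 + 3i, -1 - 2i).
A real fundamental pair from Re and Im of e^((3+2i)t)v: X_1 = e^(3t)(cos(2t)·(1,-1) + sin(2t)·(-3,2)), X_2 = e^(3t)(sin(2t)·(1,-1) - cos(2t)·(-3,2)).
General solution: C_1X_1 + C_2X_2.
Applying x(0)=-2, y(0)=-4 gives C_1=16, C_2=-6.

x(t) = -54e^(3t)sin(2t) - 2e^(3t)cos(2t), y(t) = 38e^(3t)sin(2t) - 4e^(3t)cos(2t)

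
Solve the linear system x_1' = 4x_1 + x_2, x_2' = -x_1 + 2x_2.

Coefficient matrix A = [[4, 1], [-1, 2]].
Characteristic polynomial det(A - λI) = λ^2 - 6λ + 9 = 0.
Single eigenvalue λ = 3 with algebraic multiplicity 2.
Eigenvector v = (1,-1); generalized eigenvector w with (A-λI)w=v is (-2,3).
General solution: e^(3t)[C_1·v + C_2·(t·v + w)].

x_1(t) = C_1e^(3t) + C_2te^(3t) - 2C_2e^(3t), x_2(t) = -C_1e^(3t) - C_2te^(3t) + 3C_2e^(3t)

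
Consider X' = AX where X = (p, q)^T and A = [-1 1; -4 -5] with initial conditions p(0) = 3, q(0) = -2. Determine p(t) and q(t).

Coefficient matrix A = [[-1, 1], [-4, -5]].
Characteristic polynomial det(A - λI) = λ^2 + 6λ + 9 = 0.
Single eigenvalue λ = -3 with algebraic multiplicity 2.
Eigenvector v = (1,-2); generalized eigenvector w with (A-λI)w=v is (-1,3).
General solution: e^(-3t)[K_1·v + K_2·(t·v + w)].
Applying p(0)=3, q(0)=-2 gives K_1=7, K_2=4.

p(t) = 4te^(-3t) + 3e^(-3t), q(t) = -8te^(-3t) - 2e^(-3t)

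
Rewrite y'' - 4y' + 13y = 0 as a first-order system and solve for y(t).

Let x_1 = y, x_2 = y'. Then x_1' = x_2 and x_2' = -13x_1 + 4x_2.
A = [[0,1],[-13,4]]; det(A-λI) = λ^2 - 4λ + 13.
Eigenvalues λ = 2 ± 3i.

y(t) = c_1e^(2t)cos(3t) + c_2e^(2t)sin(3t)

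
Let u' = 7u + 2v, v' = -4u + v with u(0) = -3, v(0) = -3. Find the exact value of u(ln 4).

A = [[7,2],[-4,1]]; eigenvalues λ = 3, 5.
Eigenvectors: (-1,2) for λ=3, (1,-1) for λ=5.
From the initial condition, c_1 = -6, c_2 = -9.
u(ln 4) = (-6)(4^3)(-1) + (-9)(4^5)(1) = -8832.

-8832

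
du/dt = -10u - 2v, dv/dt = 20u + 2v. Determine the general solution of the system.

Coefficient matrix A = [[-10, -2], [20, 2]].
Characteristic polynomial det(A - λI) = λ^2 + 8λ + 20 = 0.
Eigenvalues λ = -4 ± 2i (complex conjugate pair).
For λ=-4+2i: an eigenvector is (0,1) - i(-1,3) = (0 + i, 1 - 3i).
A real fundamental pair from Re and Im of e^((-4+2i)t)v: X_1 = e^(-4t)(cos(2t)·(0,1) + sin(2t)·(-1,3)), X_2 = e^(-4t)(sin(2t)·(0,1) - cos(2t)·(-1,3)).
General solution: K_1X_1 + K_2X_2.

u(t) = -K_1e^(-4t)sin(2t) + K_2e^(-4t)cos(2t), v(t) = 3K_1e^(-4t)sin(2t) + K_1e^(-4t)cos(2t) + K_2e^(-4t)sin(2t) - 3K_2e^(-4t)cos(2t)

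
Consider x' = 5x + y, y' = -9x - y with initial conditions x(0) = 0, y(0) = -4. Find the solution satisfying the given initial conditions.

Coefficient matrix A = [[5, 1], [-9, -1]].
Characteristic polynomial det(A - λI) = λ^2 - 4λ + 4 = 0.
Single eigenvalue λ = 2 with algebraic multiplicity 2.
Eigenvector v = (1,-3); generalized eigenvector w with (A-λI)w=v is (1,-2).
General solution: e^(2t)[K_1·v + K_2·(t·v + w)].
Applying x(0)=0, y(0)=-4 gives K_1=4, K_2=-4.

x(t) = -4te^(2t), y(t) = 12te^(2t) - 4e^(2t)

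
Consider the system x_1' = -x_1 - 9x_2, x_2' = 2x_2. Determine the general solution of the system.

x_1(t) = -3C_1e^(2t) - C_2e^(-t), x_2(t) = C_1e^(2t)

Coefficient matrix A = [[-1, -9], [0, 2]].
Characteristic polynomial det(A - λI) = λ^2 - λ - 2 = 0.
Eigenvalues λ = 2, -1.
For λ=2: (A-λI) row 1 is [-3, -9], so an eigenvector is (-3, 1).
For λ=-1: (A-λI) row 1 is [0, -9], so an eigenvector is (-1, 0).
General solution: C_1e^(2t)(-3,1) + C_2e^(-t)(-1,0).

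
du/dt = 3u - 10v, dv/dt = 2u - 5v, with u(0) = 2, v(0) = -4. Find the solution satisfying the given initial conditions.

u(t) = 24e^(-t)sin(2t) + 2e^(-t)cos(2t), v(t) = 10e^(-t)sin(2t) - 4e^(-t)cos(2t)

Coefficient matrix A = [[3, -10], [2, -5]].
Characteristic polynomial det(A - λI) = λ^2 + 2λ + 5 = 0.
Eigenvalues λ = -1 ± 2i (complex conjugate pair).
For λ=-1+2i: an eigenvector is (-1,0) - i(-2,-1) = (-1 + 2i, 0 + i).
A real fundamental pair from Re and Im of e^((-1+2i)t)v: X_1 = e^(-t)(cos(2t)·(-1,0) + sin(2t)·(-2,-1)), X_2 = e^(-t)(sin(2t)·(-1,0) - cos(2t)·(-2,-1)).
General solution: c_1X_1 + c_2X_2.
Applying u(0)=2, v(0)=-4 gives c_1=-10, c_2=-4.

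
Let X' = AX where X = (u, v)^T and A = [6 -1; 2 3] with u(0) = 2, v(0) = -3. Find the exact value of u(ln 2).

A = [[6,-1],[2,3]]; eigenvalues λ = 4, 5.
Eigenvectors: (1,2) for λ=4, (-1,-1) for λ=5.
From the initial condition, c_1 = -5, c_2 = -7.
u(ln 2) = (-5)(2^4)(1) + (-7)(2^5)(-1) = 144.

144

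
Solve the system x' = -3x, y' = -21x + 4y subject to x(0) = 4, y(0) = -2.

x(t) = 4e^(-3t), y(t) = -14e^(4t) + 12e^(-3t)

Coefficient matrix A = [[-3, 0], [-21, 4]].
Characteristic polynomial det(A - λI) = λ^2 - λ - 12 = 0.
Eigenvalues λ = -3, 4.
For λ=-3: (A-λI) row 2 is [-21, 7], so an eigenvector is (1, 3).
For λ=4: (A-λI) row 1 is [-7, 0], so an eigenvector is (0, -1).
General solution: K_1e^(-3t)(1,3) + K_2e^(4t)(0,-1).
Applying x(0)=4, y(0)=-2 gives K_1=4, K_2=14.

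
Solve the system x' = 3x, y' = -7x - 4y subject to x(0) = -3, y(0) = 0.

x(t) = -3e^(3t), y(t) = 3e^(3t) - 3e^(-4t)

Coefficient matrix A = [[3, 0], [-7, -4]].
Characteristic polynomial det(A - λI) = λ^2 + λ - 12 = 0.
Eigenvalues λ = -4, 3.
For λ=-4: (A-λI) row 1 is [7, 0], so an eigenvector is (0, -1).
For λ=3: (A-λI) row 2 is [-7, -7], so an eigenvector is (-1, 1).
General solution: C_1e^(-4t)(0,-1) + C_2e^(3t)(-1,1).
Applying x(0)=-3, y(0)=0 gives C_1=3, C_2=3.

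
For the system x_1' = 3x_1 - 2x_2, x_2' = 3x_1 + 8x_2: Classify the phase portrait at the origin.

unstable node

A = [[3,-2],[3,8]]; det(A-λI) = λ^2 - 11λ + 30.
λ = 6, 5: both positive.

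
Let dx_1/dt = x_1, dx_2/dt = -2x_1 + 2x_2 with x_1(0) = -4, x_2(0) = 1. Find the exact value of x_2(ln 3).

A = [[1,0],[-2,2]]; eigenvalues λ = 1, 2.
Eigenvectors: (-1,-2) for λ=1, (0,1) for λ=2.
From the initial condition, c_1 = 4, c_2 = 9.
x_2(ln 3) = (4)(3^1)(-2) + (9)(3^2)(1) = 57.

57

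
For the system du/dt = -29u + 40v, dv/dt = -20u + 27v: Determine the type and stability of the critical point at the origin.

A = [[-29,40],[-20,27]]; det(A-λI) = λ^2 + 2λ + 17.
λ = -1 ± 4i: negative real part.

stable spiral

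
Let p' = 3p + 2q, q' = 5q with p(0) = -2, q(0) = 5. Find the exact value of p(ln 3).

1026

A = [[3,2],[0,5]]; eigenvalues λ = 5, 3.
Eigenvectors: (1,1) for λ=5, (-1,0) for λ=3.
From the initial condition, c_1 = 5, c_2 = 7.
p(ln 3) = (5)(3^5)(1) + (7)(3^3)(-1) = 1026.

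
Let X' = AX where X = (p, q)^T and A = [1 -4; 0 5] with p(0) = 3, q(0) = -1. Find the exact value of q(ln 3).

-243

A = [[1,-4],[0,5]]; eigenvalues λ = 5, 1.
Eigenvectors: (-1,1) for λ=5, (1,0) for λ=1.
From the initial condition, c_1 = -1, c_2 = 2.
q(ln 3) = (-1)(3^5)(1) + (2)(3^1)(0) = -243.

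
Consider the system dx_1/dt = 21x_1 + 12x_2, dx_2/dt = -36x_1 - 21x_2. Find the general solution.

x_1(t) = -C_1e^(-3t) - 2C_2e^(3t), x_2(t) = 2C_1e^(-3t) + 3C_2e^(3t)

Coefficient matrix A = [[21, 12], [-36, -21]].
Characteristic polynomial det(A - λI) = λ^2 - 9 = 0.
Eigenvalues λ = -3, 3.
For λ=-3: (A-λI) row 1 is [24, 12], so an eigenvector is (-1, 2).
For λ=3: (A-λI) row 1 is [18, 12], so an eigenvector is (-2, 3).
General solution: C_1e^(-3t)(-1,2) + C_2e^(3t)(-2,3).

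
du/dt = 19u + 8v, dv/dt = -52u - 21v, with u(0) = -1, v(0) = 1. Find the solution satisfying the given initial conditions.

u(t) = -3e^(-t)sin(4t) - e^(-t)cos(4t), v(t) = 8e^(-t)sin(4t) + e^(-t)cos(4t)

Coefficient matrix A = [[19, 8], [-52, -21]].
Characteristic polynomial det(A - λI) = λ^2 + 2λ + 17 = 0.
Eigenvalues λ = -1 ± 4i (complex conjugate pair).
For λ=-1+4i: an eigenvector is (-1,2) - i(-1,3) = (-1 + i, 2 - 3i).
A real fundamental pair from Re and Im of e^((-1+4i)t)v: X_1 = e^(-t)(cos(4t)·(-1,2) + sin(4t)·(-1,3)), X_2 = e^(-t)(sin(4t)·(-1,2) - cos(4t)·(-1,3)).
General solution: c_1X_1 + c_2X_2.
Applying u(0)=-1, v(0)=1 gives c_1=2, c_2=1.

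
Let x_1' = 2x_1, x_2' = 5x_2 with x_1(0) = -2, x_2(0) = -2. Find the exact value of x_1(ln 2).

A = [[2,0],[0,5]]; eigenvalues λ = 5, 2.
Eigenvectors: (0,1) for λ=5, (-1,0) for λ=2.
From the initial condition, c_1 = -2, c_2 = 2.
x_1(ln 2) = (-2)(2^5)(0) + (2)(2^2)(-1) = -8.

-8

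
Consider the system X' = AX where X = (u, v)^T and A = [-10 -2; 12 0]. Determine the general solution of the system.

u(t) = c_1e^(-4t) - c_2e^(-6t), v(t) = -3c_1e^(-4t) + 2c_2e^(-6t)

Coefficient matrix A = [[-10, -2], [12, 0]].
Characteristic polynomial det(A - λI) = λ^2 + 10λ + 24 = 0.
Eigenvalues λ = -4, -6.
For λ=-4: (A-λI) row 1 is [-6, -2], so an eigenvector is (1, -3).
For λ=-6: (A-λI) row 1 is [-4, -2], so an eigenvector is (-1, 2).
General solution: c_1e^(-4t)(1,-3) + c_2e^(-6t)(-1,2).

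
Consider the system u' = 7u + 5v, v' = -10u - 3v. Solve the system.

u(t) = -C_1e^(2t)sin(5t) + C_2e^(2t)cos(5t), v(t) = C_1e^(2t)sin(5t) - C_1e^(2t)cos(5t) - C_2e^(2t)sin(5t) - C_2e^(2t)cos(5t)

Coefficient matrix A = [[7, 5], [-10, -3]].
Characteristic polynomial det(A - λI) = λ^2 - 4λ + 29 = 0.
Eigenvalues λ = 2 ± 5i (complex conjugate pair).
For λ=2+5i: an eigenvector is (0,-1) - i(-1,1) = (0 + i, -1 - i).
A real fundamental pair from Re and Im of e^((2+5i)t)v: X_1 = e^(2t)(cos(5t)·(0,-1) + sin(5t)·(-1,1)), X_2 = e^(2t)(sin(5t)·(0,-1) - cos(5t)·(-1,1)).
General solution: C_1X_1 + C_2X_2.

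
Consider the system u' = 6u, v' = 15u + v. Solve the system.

Coefficient matrix A = [[6, 0], [15, 1]].
Characteristic polynomial det(A - λI) = λ^2 - 7λ + 6 = 0.
Eigenvalues λ = 1, 6.
For λ=1: (A-λI) row 1 is [5, 0], so an eigenvector is (0, -1).
For λ=6: (A-λI) row 2 is [15, -5], so an eigenvector is (1, 3).
General solution: K_1e^(t)(0,-1) + K_2e^(6t)(1,3).

u(t) = K_2e^(6t), v(t) = -K_1e^(t) + 3K_2e^(6t)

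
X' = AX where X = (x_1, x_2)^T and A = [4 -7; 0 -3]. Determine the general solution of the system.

Coefficient matrix A = [[4, -7], [0, -3]].
Characteristic polynomial det(A - λI) = λ^2 - λ - 12 = 0.
Eigenvalues λ = -3, 4.
For λ=-3: (A-λI) row 1 is [7, -7], so an eigenvector is (1, 1).
For λ=4: (A-λI) row 1 is [0, -7], so an eigenvector is (-1, 0).
General solution: K_1e^(-3t)(1,1) + K_2e^(4t)(-1,0).

x_1(t) = K_1e^(-3t) - K_2e^(4t), x_2(t) = K_1e^(-3t)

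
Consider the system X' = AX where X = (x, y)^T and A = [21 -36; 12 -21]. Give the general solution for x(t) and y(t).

x(t) = 3K_1e^(-3t) - 2K_2e^(3t), y(t) = 2K_1e^(-3t) - K_2e^(3t)

Coefficient matrix A = [[21, -36], [12, -21]].
Characteristic polynomial det(A - λI) = λ^2 - 9 = 0.
Eigenvalues λ = -3, 3.
For λ=-3: (A-λI) row 1 is [24, -36], so an eigenvector is (3, 2).
For λ=3: (A-λI) row 1 is [18, -36], so an eigenvector is (-2, -1).
General solution: K_1e^(-3t)(3,2) + K_2e^(3t)(-2,-1).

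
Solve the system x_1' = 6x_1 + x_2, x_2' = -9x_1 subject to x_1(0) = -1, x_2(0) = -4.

Coefficient matrix A = [[6, 1], [-9, 0]].
Characteristic polynomial det(A - λI) = λ^2 - 6λ + 9 = 0.
Single eigenvalue λ = 3 with algebraic multiplicity 2.
Eigenvector v = (-1,3); generalized eigenvector w with (A-λI)w=v is (0,-1).
General solution: e^(3t)[c_1·v + c_2·(t·v + w)].
Applying x_1(0)=-1, x_2(0)=-4 gives c_1=1, c_2=7.

x_1(t) = -7te^(3t) - e^(3t), x_2(t) = 21te^(3t) - 4e^(3t)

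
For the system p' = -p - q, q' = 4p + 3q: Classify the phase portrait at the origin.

A = [[-1,-1],[4,3]]; det(A-λI) = λ^2 - 2λ + 1.
repeated λ = 1 with a single eigenvector.

unstable improper node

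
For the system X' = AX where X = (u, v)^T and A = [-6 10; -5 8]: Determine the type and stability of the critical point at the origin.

A = [[-6,10],[-5,8]]; det(A-λI) = λ^2 - 2λ + 2.
λ = 1 ± i: positive real part.

unstable spiral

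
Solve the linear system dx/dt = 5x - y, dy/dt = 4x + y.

x(t) = -C_1e^(3t) - C_2te^(3t) - C_2e^(3t), y(t) = -2C_1e^(3t) - 2C_2te^(3t) - C_2e^(3t)

Coefficient matrix A = [[5, -1], [4, 1]].
Characteristic polynomial det(A - λI) = λ^2 - 6λ + 9 = 0.
Single eigenvalue λ = 3 with algebraic multiplicity 2.
Eigenvector v = (-1,-2); generalized eigenvector w with (A-λI)w=v is (-1,-1).
General solution: e^(3t)[C_1·v + C_2·(t·v + w)].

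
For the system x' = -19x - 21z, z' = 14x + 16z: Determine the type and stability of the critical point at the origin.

saddle

A = [[-19,-21],[14,16]]; det(A-λI) = λ^2 + 3λ - 10.
λ = 2, -5: opposite signs.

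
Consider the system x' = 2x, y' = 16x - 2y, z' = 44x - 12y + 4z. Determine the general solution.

Coefficient matrix A = [[2, 0, 0], [16, -2, 0], [44, -12, 4]].
det(A - λI) = 0 gives eigenvalues λ = 2, -2, 4.
For λ=2: eigenvector (1,4,2).
For λ=-2: eigenvector (0,1,2).
For λ=4: eigenvector (0,0,1).
General solution: c_1e^(2t)(1,4,2) + c_2e^(-2t)(0,1,2) + c_3e^(4t)(0,0,1).

x(t) = c_1e^(2t), y(t) = 4c_1e^(2t) + c_2e^(-2t), z(t) = 2c_1e^(2t) + 2c_2e^(-2t) + c_3e^(4t)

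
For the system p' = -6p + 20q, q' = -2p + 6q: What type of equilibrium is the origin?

A = [[-6,20],[-2,6]]; det(A-λI) = λ^2 + 4.
λ = 0 ± 2i: zero real part.

center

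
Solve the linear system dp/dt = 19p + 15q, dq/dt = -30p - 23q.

p(t) = -2C_1e^(-2t)sin(3t) - C_1e^(-2t)cos(3t) - C_2e^(-2t)sin(3t) + 2C_2e^(-2t)cos(3t), q(t) = 3C_1e^(-2t)sin(3t) + C_1e^(-2t)cos(3t) + C_2e^(-2t)sin(3t) - 3C_2e^(-2t)cos(3t)

Coefficient matrix A = [[19, 15], [-30, -23]].
Characteristic polynomial det(A - λI) = λ^2 + 4λ + 13 = 0.
Eigenvalues λ = -2 ± 3i (complex conjugate pair).
For λ=-2+3i: an eigenvector is (-1,1) - i(-2,3) = (-1 + 2i, 1 - 3i).
A real fundamental pair from Re and Im of e^((-2+3i)t)v: X_1 = e^(-2t)(cos(3t)·(-1,1) + sin(3t)·(-2,3)), X_2 = e^(-2t)(sin(3t)·(-1,1) - cos(3t)·(-2,3)).
General solution: C_1X_1 + C_2X_2.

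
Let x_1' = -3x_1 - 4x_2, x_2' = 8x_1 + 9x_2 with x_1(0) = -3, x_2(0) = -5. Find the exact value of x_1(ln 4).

8148

A = [[-3,-4],[8,9]]; eigenvalues λ = 1, 5.
Eigenvectors: (-1,1) for λ=1, (-1,2) for λ=5.
From the initial condition, c_1 = 11, c_2 = -8.
x_1(ln 4) = (11)(4^1)(-1) + (-8)(4^5)(-1) = 8148.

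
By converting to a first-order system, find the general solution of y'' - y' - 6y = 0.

y(t) = C_1e^(-2t) + C_2e^(3t)

Let x_1 = y, x_2 = y'. Then x_1' = x_2 and x_2' = 6x_1 + x_2.
A = [[0,1],[6,1]]; det(A-λI) = λ^2 - λ - 6.
Eigenvalues λ = -2, 3 with eigenvectors (1,-2), (1,3).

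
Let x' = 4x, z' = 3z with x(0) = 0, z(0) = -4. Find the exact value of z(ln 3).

-108

A = [[4,0],[0,3]]; eigenvalues λ = 3, 4.
Eigenvectors: (0,1) for λ=3, (-1,0) for λ=4.
From the initial condition, c_1 = -4, c_2 = 0.
z(ln 3) = (-4)(3^3)(1) + (0)(3^4)(0) = -108.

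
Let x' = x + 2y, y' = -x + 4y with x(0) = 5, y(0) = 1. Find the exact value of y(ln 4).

A = [[1,2],[-1,4]]; eigenvalues λ = 2, 3.
Eigenvectors: (2,1) for λ=2, (-1,-1) for λ=3.
From the initial condition, c_1 = 4, c_2 = 3.
y(ln 4) = (4)(4^2)(1) + (3)(4^3)(-1) = -128.

-128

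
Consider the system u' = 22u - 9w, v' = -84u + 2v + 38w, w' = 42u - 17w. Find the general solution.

u(t) = K_1e^(4t) + 3K_2e^(t), v(t) = -4K_1e^(4t) - 14K_2e^(t) + K_3e^(2t), w(t) = 2K_1e^(4t) + 7K_2e^(t)

Coefficient matrix A = [[22, 0, -9], [-84, 2, 38], [42, 0, -17]].
det(A - λI) = 0 gives eigenvalues λ = 4, 1, 2.
For λ=4: eigenvector (1,-4,2).
For λ=1: eigenvector (3,-14,7).
For λ=2: eigenvector (0,1,0).
General solution: K_1e^(4t)(1,-4,2) + K_2e^(t)(3,-14,7) + K_3e^(2t)(0,1,0).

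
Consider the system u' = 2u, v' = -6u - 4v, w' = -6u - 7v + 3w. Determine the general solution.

u(t) = -C_2e^(2t), v(t) = C_1e^(-4t) + C_2e^(2t), w(t) = C_1e^(-4t) + C_2e^(2t) + C_3e^(3t)

Coefficient matrix A = [[2, 0, 0], [-6, -4, 0], [-6, -7, 3]].
det(A - λI) = 0 gives eigenvalues λ = -4, 2, 3.
For λ=-4: eigenvector (0,1,1).
For λ=2: eigenvector (-1,1,1).
For λ=3: eigenvector (0,0,1).
General solution: C_1e^(-4t)(0,1,1) + C_2e^(2t)(-1,1,1) + C_3e^(3t)(0,0,1).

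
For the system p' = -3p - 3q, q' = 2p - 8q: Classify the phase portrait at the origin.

stable node

A = [[-3,-3],[2,-8]]; det(A-λI) = λ^2 + 11λ + 30.
λ = -6, -5: both negative.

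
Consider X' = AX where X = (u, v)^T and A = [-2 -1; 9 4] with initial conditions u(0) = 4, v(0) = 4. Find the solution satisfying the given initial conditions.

u(t) = -16te^(t) + 4e^(t), v(t) = 48te^(t) + 4e^(t)

Coefficient matrix A = [[-2, -1], [9, 4]].
Characteristic polynomial det(A - λI) = λ^2 - 2λ + 1 = 0.
Single eigenvalue λ = 1 with algebraic multiplicity 2.
Eigenvector v = (1,-3); generalized eigenvector w with (A-λI)w=v is (-1,2).
General solution: e^(t)[K_1·v + K_2·(t·v + w)].
Applying u(0)=4, v(0)=4 gives K_1=-12, K_2=-16.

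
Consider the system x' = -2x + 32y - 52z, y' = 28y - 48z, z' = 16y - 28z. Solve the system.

x(t) = K_1e^(-2t) - 4K_2e^(-4t) + 2K_3e^(4t), y(t) = -3K_2e^(-4t) + 2K_3e^(4t), z(t) = -2K_2e^(-4t) + K_3e^(4t)

Coefficient matrix A = [[-2, 32, -52], [0, 28, -48], [0, 16, -28]].
det(A - λI) = 0 gives eigenvalues λ = -2, -4, 4.
For λ=-2: eigenvector (1,0,0).
For λ=-4: eigenvector (-4,-3,-2).
For λ=4: eigenvector (2,2,1).
General solution: K_1e^(-2t)(1,0,0) + K_2e^(-4t)(-4,-3,-2) + K_3e^(4t)(2,2,1).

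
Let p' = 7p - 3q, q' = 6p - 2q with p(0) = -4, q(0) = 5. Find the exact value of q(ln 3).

A = [[7,-3],[6,-2]]; eigenvalues λ = 4, 1.
Eigenvectors: (-1,-1) for λ=4, (1,2) for λ=1.
From the initial condition, c_1 = 13, c_2 = 9.
q(ln 3) = (13)(3^4)(-1) + (9)(3^1)(2) = -999.

-999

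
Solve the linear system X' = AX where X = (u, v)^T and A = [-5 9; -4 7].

u(t) = -3c_1e^(t) - 3c_2te^(t) - c_2e^(t), v(t) = -2c_1e^(t) - 2c_2te^(t) - c_2e^(t)

Coefficient matrix A = [[-5, 9], [-4, 7]].
Characteristic polynomial det(A - λI) = λ^2 - 2λ + 1 = 0.
Single eigenvalue λ = 1 with algebraic multiplicity 2.
Eigenvector v = (-3,-2); generalized eigenvector w with (A-λI)w=v is (-1,-1).
General solution: e^(t)[c_1·v + c_2·(t·v + w)].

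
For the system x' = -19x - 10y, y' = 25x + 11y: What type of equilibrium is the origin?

A = [[-19,-10],[25,11]]; det(A-λI) = λ^2 + 8λ + 41.
λ = -4 ± 5i: negative real part.

stable spiral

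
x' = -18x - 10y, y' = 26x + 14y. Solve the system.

Coefficient matrix A = [[-18, -10], [26, 14]].
Characteristic polynomial det(A - λI) = λ^2 + 4λ + 8 = 0.
Eigenvalues λ = -2 ± 2i (complex conjugate pair).
For λ=-2+2i: an eigenvector is (-2,3) - i(1,-2) = (-2 - i, 3 + 2i).
A real fundamental pair from Re and Im of e^((-2+2i)t)v: X_1 = e^(-2t)(cos(2t)·(-2,3) + sin(2t)·(1,-2)), X_2 = e^(-2t)(sin(2t)·(-2,3) - cos(2t)·(1,-2)).
General solution: c_1X_1 + c_2X_2.

x(t) = c_1e^(-2t)sin(2t) - 2c_1e^(-2t)cos(2t) - 2c_2e^(-2t)sin(2t) - c_2e^(-2t)cos(2t), y(t) = -2c_1e^(-2t)sin(2t) + 3c_1e^(-2t)cos(2t) + 3c_2e^(-2t)sin(2t) + 2c_2e^(-2t)cos(2t)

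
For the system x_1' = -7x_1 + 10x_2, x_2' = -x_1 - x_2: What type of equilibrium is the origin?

stable spiral

A = [[-7,10],[-1,-1]]; det(A-λI) = λ^2 + 8λ + 17.
λ = -4 ± i: negative real part.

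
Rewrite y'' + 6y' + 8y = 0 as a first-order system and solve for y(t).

Let x_1 = y, x_2 = y'. Then x_1' = x_2 and x_2' = -8x_1 - 6x_2.
A = [[0,1],[-8,-6]]; det(A-λI) = λ^2 + 6λ + 8.
Eigenvalues λ = -4, -2 with eigenvectors (1,-4), (1,-2).

y(t) = C_1e^(-4t) + C_2e^(-2t)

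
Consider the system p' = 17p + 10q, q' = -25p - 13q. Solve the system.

p(t) = -K_1e^(2t)sin(5t) - K_1e^(2t)cos(5t) - K_2e^(2t)sin(5t) + K_2e^(2t)cos(5t), q(t) = 2K_1e^(2t)sin(5t) + K_1e^(2t)cos(5t) + K_2e^(2t)sin(5t) - 2K_2e^(2t)cos(5t)

Coefficient matrix A = [[17, 10], [-25, -13]].
Characteristic polynomial det(A - λI) = λ^2 - 4λ + 29 = 0.
Eigenvalues λ = 2 ± 5i (complex conjugate pair).
For λ=2+5i: an eigenvector is (-1,1) - i(-1,2) = (-1 + i, 1 - 2i).
A real fundamental pair from Re and Im of e^((2+5i)t)v: X_1 = e^(2t)(cos(5t)·(-1,1) + sin(5t)·(-1,2)), X_2 = e^(2t)(sin(5t)·(-1,1) - cos(5t)·(-1,2)).
General solution: K_1X_1 + K_2X_2.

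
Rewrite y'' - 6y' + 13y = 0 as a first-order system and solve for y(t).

y(t) = C_1e^(3t)cos(2t) + C_2e^(3t)sin(2t)

Let x_1 = y, x_2 = y'. Then x_1' = x_2 and x_2' = -13x_1 + 6x_2.
A = [[0,1],[-13,6]]; det(A-λI) = λ^2 - 6λ + 13.
Eigenvalues λ = 3 ± 2i.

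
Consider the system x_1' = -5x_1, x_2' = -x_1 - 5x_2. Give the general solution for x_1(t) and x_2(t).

Coefficient matrix A = [[-5, 0], [-1, -5]].
Characteristic polynomial det(A - λI) = λ^2 + 10λ + 25 = 0.
Single eigenvalue λ = -5 with algebraic multiplicity 2.
Eigenvector v = (0,-1); generalized eigenvector w with (A-λI)w=v is (1,-1).
General solution: e^(-5t)[C_1·v + C_2·(t·v + w)].

x_1(t) = C_2e^(-5t), x_2(t) = -C_1e^(-5t) - C_2te^(-5t) - C_2e^(-5t)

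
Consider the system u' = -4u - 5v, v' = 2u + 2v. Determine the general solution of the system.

u(t) = -c_1e^(-t)sin(t) + 2c_1e^(-t)cos(t) + 2c_2e^(-t)sin(t) + c_2e^(-t)cos(t), v(t) = c_1e^(-t)sin(t) - c_1e^(-t)cos(t) - c_2e^(-t)sin(t) - c_2e^(-t)cos(t)

Coefficient matrix A = [[-4, -5], [2, 2]].
Characteristic polynomial det(A - λI) = λ^2 + 2λ + 2 = 0.
Eigenvalues λ = -1 ± i (complex conjugate pair).
For λ=-1+i: an eigenvector is (2,-1) - i(-1,1) = (2 + i, -1 - i).
A real fundamental pair from Re and Im of e^((-1+i)t)v: X_1 = e^(-t)(cos(t)·(2,-1) + sin(t)·(-1,1)), X_2 = e^(-t)(sin(t)·(2,-1) - cos(t)·(-1,1)).
General solution: c_1X_1 + c_2X_2.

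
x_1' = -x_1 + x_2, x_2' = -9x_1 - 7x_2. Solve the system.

x_1(t) = K_1e^(-4t) + K_2te^(-4t), x_2(t) = -3K_1e^(-4t) - 3K_2te^(-4t) + K_2e^(-4t)

Coefficient matrix A = [[-1, 1], [-9, -7]].
Characteristic polynomial det(A - λI) = λ^2 + 8λ + 16 = 0.
Single eigenvalue λ = -4 with algebraic multiplicity 2.
Eigenvector v = (1,-3); generalized eigenvector w with (A-λI)w=v is (0,1).
General solution: e^(-4t)[K_1·v + K_2·(t·v + w)].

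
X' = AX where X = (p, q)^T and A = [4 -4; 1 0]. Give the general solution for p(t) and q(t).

p(t) = -2c_1e^(2t) - 2c_2te^(2t) + c_2e^(2t), q(t) = -c_1e^(2t) - c_2te^(2t) + c_2e^(2t)

Coefficient matrix A = [[4, -4], [1, 0]].
Characteristic polynomial det(A - λI) = λ^2 - 4λ + 4 = 0.
Single eigenvalue λ = 2 with algebraic multiplicity 2.
Eigenvector v = (-2,-1); generalized eigenvector w with (A-λI)w=v is (1,1).
General solution: e^(2t)[c_1·v + c_2·(t·v + w)].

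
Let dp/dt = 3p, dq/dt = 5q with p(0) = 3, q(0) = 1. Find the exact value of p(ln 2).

24

A = [[3,0],[0,5]]; eigenvalues λ = 5, 3.
Eigenvectors: (0,-1) for λ=5, (1,0) for λ=3.
From the initial condition, c_1 = -1, c_2 = 3.
p(ln 2) = (-1)(2^5)(0) + (3)(2^3)(1) = 24.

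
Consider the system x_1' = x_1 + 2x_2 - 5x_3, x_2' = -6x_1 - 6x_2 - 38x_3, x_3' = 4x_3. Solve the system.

x_1(t) = c_1e^(-3t) + 2c_2e^(-2t) - 3c_3e^(4t), x_2(t) = -2c_1e^(-3t) - 3c_2e^(-2t) - 2c_3e^(4t), x_3(t) = c_3e^(4t)

Coefficient matrix A = [[1, 2, -5], [-6, -6, -38], [0, 0, 4]].
det(A - λI) = 0 gives eigenvalues λ = -3, -2, 4.
For λ=-3: eigenvector (1,-2,0).
For λ=-2: eigenvector (2,-3,0).
For λ=4: eigenvector (-3,-2,1).
General solution: c_1e^(-3t)(1,-2,0) + c_2e^(-2t)(2,-3,0) + c_3e^(4t)(-3,-2,1).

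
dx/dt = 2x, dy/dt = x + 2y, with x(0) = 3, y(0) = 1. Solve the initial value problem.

x(t) = 3e^(2t), y(t) = 3te^(2t) + e^(2t)

Coefficient matrix A = [[2, 0], [1, 2]].
Characteristic polynomial det(A - λI) = λ^2 - 4λ + 4 = 0.
Single eigenvalue λ = 2 with algebraic multiplicity 2.
Eigenvector v = (0,-1); generalized eigenvector w with (A-λI)w=v is (-1,-3).
General solution: e^(2t)[C_1·v + C_2·(t·v + w)].
Applying x(0)=3, y(0)=1 gives C_1=8, C_2=-3.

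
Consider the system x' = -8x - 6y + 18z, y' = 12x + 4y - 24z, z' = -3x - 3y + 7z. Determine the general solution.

Coefficient matrix A = [[-8, -6, 18], [12, 4, -24], [-3, -3, 7]].
det(A - λI) = 0 gives eigenvalues λ = -2, 4, 1.
For λ=-2: eigenvector (1,2,1).
For λ=4: eigenvector (-2,1,-1).
For λ=1: eigenvector (2,0,1).
General solution: C_1e^(-2t)(1,2,1) + C_2e^(4t)(-2,1,-1) + C_3e^(t)(2,0,1).

x(t) = C_1e^(-2t) - 2C_2e^(4t) + 2C_3e^(t), y(t) = 2C_1e^(-2t) + C_2e^(4t), z(t) = C_1e^(-2t) - C_2e^(4t) + C_3e^(t)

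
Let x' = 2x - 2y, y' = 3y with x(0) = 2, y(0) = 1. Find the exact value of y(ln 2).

A = [[2,-2],[0,3]]; eigenvalues λ = 2, 3.
Eigenvectors: (-1,0) for λ=2, (2,-1) for λ=3.
From the initial condition, c_1 = -4, c_2 = -1.
y(ln 2) = (-4)(2^2)(0) + (-1)(2^3)(-1) = 8.

8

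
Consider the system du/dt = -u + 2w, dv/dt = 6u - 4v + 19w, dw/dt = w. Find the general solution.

u(t) = K_1e^(-t) + K_2e^(t), v(t) = 2K_1e^(-t) + 5K_2e^(t) + K_3e^(-4t), w(t) = K_2e^(t)

Coefficient matrix A = [[-1, 0, 2], [6, -4, 19], [0, 0, 1]].
det(A - λI) = 0 gives eigenvalues λ = -1, 1, -4.
For λ=-1: eigenvector (1,2,0).
For λ=1: eigenvector (1,5,1).
For λ=-4: eigenvector (0,1,0).
General solution: K_1e^(-t)(1,2,0) + K_2e^(t)(1,5,1) + K_3e^(-4t)(0,1,0).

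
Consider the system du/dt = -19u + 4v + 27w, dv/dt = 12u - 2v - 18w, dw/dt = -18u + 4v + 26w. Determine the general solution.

Coefficient matrix A = [[-19, 4, 27], [12, -2, -18], [-18, 4, 26]].
det(A - λI) = 0 gives eigenvalues λ = 2, -1, 4.
For λ=2: eigenvector (-2,3,-2).
For λ=-1: eigenvector (3,0,2).
For λ=4: eigenvector (1,-1,1).
General solution: C_1e^(2t)(-2,3,-2) + C_2e^(-t)(3,0,2) + C_3e^(4t)(1,-1,1).

u(t) = -2C_1e^(2t) + 3C_2e^(-t) + C_3e^(4t), v(t) = 3C_1e^(2t) - C_3e^(4t), w(t) = -2C_1e^(2t) + 2C_2e^(-t) + C_3e^(4t)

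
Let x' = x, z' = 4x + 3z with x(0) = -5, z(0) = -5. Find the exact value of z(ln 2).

A = [[1,0],[4,3]]; eigenvalues λ = 1, 3.
Eigenvectors: (-1,2) for λ=1, (0,-1) for λ=3.
From the initial condition, c_1 = 5, c_2 = 15.
z(ln 2) = (5)(2^1)(2) + (15)(2^3)(-1) = -100.

-100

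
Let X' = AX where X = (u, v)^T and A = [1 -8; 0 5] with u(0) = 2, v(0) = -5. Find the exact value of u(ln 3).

2406

A = [[1,-8],[0,5]]; eigenvalues λ = 1, 5.
Eigenvectors: (-1,0) for λ=1, (-2,1) for λ=5.
From the initial condition, c_1 = 8, c_2 = -5.
u(ln 3) = (8)(3^1)(-1) + (-5)(3^5)(-2) = 2406.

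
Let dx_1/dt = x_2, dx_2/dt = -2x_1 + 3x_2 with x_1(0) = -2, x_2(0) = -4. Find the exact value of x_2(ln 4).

A = [[0,1],[-2,3]]; eigenvalues λ = 1, 2.
Eigenvectors: (1,1) for λ=1, (-1,-2) for λ=2.
From the initial condition, c_1 = 0, c_2 = 2.
x_2(ln 4) = (0)(4^1)(1) + (2)(4^2)(-2) = -64.

-64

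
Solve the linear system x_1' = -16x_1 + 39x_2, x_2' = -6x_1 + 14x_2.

Coefficient matrix A = [[-16, 39], [-6, 14]].
Characteristic polynomial det(A - λI) = λ^2 + 2λ + 10 = 0.
Eigenvalues λ = -1 ± 3i (complex conjugate pair).
For λ=-1+3i: an eigenvector is (3,1) - i(-2,-1) = (3 + 2i, 1 + i).
A real fundamental pair from Re and Im of e^((-1+3i)t)v: X_1 = e^(-t)(cos(3t)·(3,1) + sin(3t)·(-2,-1)), X_2 = e^(-t)(sin(3t)·(3,1) - cos(3t)·(-2,-1)).
General solution: K_1X_1 + K_2X_2.

x_1(t) = -2K_1e^(-t)sin(3t) + 3K_1e^(-t)cos(3t) + 3K_2e^(-t)sin(3t) + 2K_2e^(-t)cos(3t), x_2(t) = -K_1e^(-t)sin(3t) + K_1e^(-t)cos(3t) + K_2e^(-t)sin(3t) + K_2e^(-t)cos(3t)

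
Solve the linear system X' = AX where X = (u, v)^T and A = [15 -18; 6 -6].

Coefficient matrix A = [[15, -18], [6, -6]].
Characteristic polynomial det(A - λI) = λ^2 - 9λ + 18 = 0.
Eigenvalues λ = 3, 6.
For λ=3: (A-λI) row 1 is [12, -18], so an eigenvector is (-3, -2).
For λ=6: (A-λI) row 1 is [9, -18], so an eigenvector is (2, 1).
General solution: K_1e^(3t)(-3,-2) + K_2e^(6t)(2,1).

u(t) = -3K_1e^(3t) + 2K_2e^(6t), v(t) = -2K_1e^(3t) + K_2e^(6t)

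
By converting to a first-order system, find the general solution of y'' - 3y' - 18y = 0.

y(t) = c_1e^(6t) + c_2e^(-3t)

Let x_1 = y, x_2 = y'. Then x_1' = x_2 and x_2' = 18x_1 + 3x_2.
A = [[0,1],[18,3]]; det(A-λI) = λ^2 - 3λ - 18.
Eigenvalues λ = 6, -3 with eigenvectors (1,6), (1,-3).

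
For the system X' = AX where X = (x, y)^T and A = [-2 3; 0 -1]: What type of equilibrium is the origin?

stable node

A = [[-2,3],[0,-1]]; det(A-λI) = λ^2 + 3λ + 2.
λ = -2, -1: both negative.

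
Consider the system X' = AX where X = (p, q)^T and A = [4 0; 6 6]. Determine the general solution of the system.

Coefficient matrix A = [[4, 0], [6, 6]].
Characteristic polynomial det(A - λI) = λ^2 - 10λ + 24 = 0.
Eigenvalues λ = 4, 6.
For λ=4: (A-λI) row 2 is [6, 2], so an eigenvector is (1, -3).
For λ=6: (A-λI) row 1 is [-2, 0], so an eigenvector is (0, -1).
General solution: c_1e^(4t)(1,-3) + c_2e^(6t)(0,-1).

p(t) = c_1e^(4t), q(t) = -3c_1e^(4t) - c_2e^(6t)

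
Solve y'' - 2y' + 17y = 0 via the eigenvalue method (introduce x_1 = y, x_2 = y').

y(t) = C_1e^(t)cos(4t) + C_2e^(t)sin(4t)

Let x_1 = y, x_2 = y'. Then x_1' = x_2 and x_2' = -17x_1 + 2x_2.
A = [[0,1],[-17,2]]; det(A-λI) = λ^2 - 2λ + 17.
Eigenvalues λ = 1 ± 4i.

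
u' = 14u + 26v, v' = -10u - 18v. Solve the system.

u(t) = -3K_1e^(-2t)sin(2t) - 2K_1e^(-2t)cos(2t) - 2K_2e^(-2t)sin(2t) + 3K_2e^(-2t)cos(2t), v(t) = 2K_1e^(-2t)sin(2t) + K_1e^(-2t)cos(2t) + K_2e^(-2t)sin(2t) - 2K_2e^(-2t)cos(2t)

Coefficient matrix A = [[14, 26], [-10, -18]].
Characteristic polynomial det(A - λI) = λ^2 + 4λ + 8 = 0.
Eigenvalues λ = -2 ± 2i (complex conjugate pair).
For λ=-2+2i: an eigenvector is (-2,1) - i(-3,2) = (-2 + 3i, 1 - 2i).
A real fundamental pair from Re and Im of e^((-2+2i)t)v: X_1 = e^(-2t)(cos(2t)·(-2,1) + sin(2t)·(-3,2)), X_2 = e^(-2t)(sin(2t)·(-2,1) - cos(2t)·(-3,2)).
General solution: K_1X_1 + K_2X_2.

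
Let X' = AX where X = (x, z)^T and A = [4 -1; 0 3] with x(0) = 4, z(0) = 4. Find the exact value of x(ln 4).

A = [[4,-1],[0,3]]; eigenvalues λ = 4, 3.
Eigenvectors: (1,0) for λ=4, (-1,-1) for λ=3.
From the initial condition, c_1 = 0, c_2 = -4.
x(ln 4) = (0)(4^4)(1) + (-4)(4^3)(-1) = 256.

256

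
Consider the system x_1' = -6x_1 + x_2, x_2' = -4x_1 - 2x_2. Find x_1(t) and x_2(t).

x_1(t) = -C_1e^(-4t) - C_2te^(-4t) - C_2e^(-4t), x_2(t) = -2C_1e^(-4t) - 2C_2te^(-4t) - 3C_2e^(-4t)

Coefficient matrix A = [[-6, 1], [-4, -2]].
Characteristic polynomial det(A - λI) = λ^2 + 8λ + 16 = 0.
Single eigenvalue λ = -4 with algebraic multiplicity 2.
Eigenvector v = (-1,-2); generalized eigenvector w with (A-λI)w=v is (-1,-3).
General solution: e^(-4t)[C_1·v + C_2·(t·v + w)].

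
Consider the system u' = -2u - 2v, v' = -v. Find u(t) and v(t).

Coefficient matrix A = [[-2, -2], [0, -1]].
Characteristic polynomial det(A - λI) = λ^2 + 3λ + 2 = 0.
Eigenvalues λ = -2, -1.
For λ=-2: (A-λI) row 1 is [0, -2], so an eigenvector is (-1, 0).
For λ=-1: (A-λI) row 1 is [-1, -2], so an eigenvector is (2, -1).
General solution: K_1e^(-2t)(-1,0) + K_2e^(-t)(2,-1).

u(t) = -K_1e^(-2t) + 2K_2e^(-t), v(t) = -K_2e^(-t)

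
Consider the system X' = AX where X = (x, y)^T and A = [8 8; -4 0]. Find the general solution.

Coefficient matrix A = [[8, 8], [-4, 0]].
Characteristic polynomial det(A - λI) = λ^2 - 8λ + 32 = 0.
Eigenvalues λ = 4 ± 4i (complex conjugate pair).
For λ=4+4i: an eigenvector is (1,-1) - i(-1,0) = (1 + i, -1).
A real fundamental pair from Re and Im of e^((4+4i)t)v: X_1 = e^(4t)(cos(4t)·(1,-1) + sin(4t)·(-1,0)), X_2 = e^(4t)(sin(4t)·(1,-1) - cos(4t)·(-1,0)).
General solution: C_1X_1 + C_2X_2.

x(t) = -C_1e^(4t)sin(4t) + C_1e^(4t)cos(4t) + C_2e^(4t)sin(4t) + C_2e^(4t)cos(4t), y(t) = -C_1e^(4t)cos(4t) - C_2e^(4t)sin(4t)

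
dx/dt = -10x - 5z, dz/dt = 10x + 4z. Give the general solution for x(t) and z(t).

x(t) = -C_1e^(-3t)sin(t) - 2C_1e^(-3t)cos(t) - 2C_2e^(-3t)sin(t) + C_2e^(-3t)cos(t), z(t) = C_1e^(-3t)sin(t) + 3C_1e^(-3t)cos(t) + 3C_2e^(-3t)sin(t) - C_2e^(-3t)cos(t)

Coefficient matrix A = [[-10, -5], [10, 4]].
Characteristic polynomial det(A - λI) = λ^2 + 6λ + 10 = 0.
Eigenvalues λ = -3 ± i (complex conjugate pair).
For λ=-3+i: an eigenvector is (-2,3) - i(-1,1) = (-2 + i, 3 - i).
A real fundamental pair from Re and Im of e^((-3+i)t)v: X_1 = e^(-3t)(cos(t)·(-2,3) + sin(t)·(-1,1)), X_2 = e^(-3t)(sin(t)·(-2,3) - cos(t)·(-1,1)).
General solution: C_1X_1 + C_2X_2.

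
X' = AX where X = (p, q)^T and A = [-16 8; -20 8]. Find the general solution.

Coefficient matrix A = [[-16, 8], [-20, 8]].
Characteristic polynomial det(A - λI) = λ^2 + 8λ + 32 = 0.
Eigenvalues λ = -4 ± 4i (complex conjugate pair).
For λ=-4+4i: an eigenvector is (1,1) - i(-1,-2) = (1 + i, 1 + 2i).
A real fundamental pair from Re and Im of e^((-4+4i)t)v: X_1 = e^(-4t)(cos(4t)·(1,1) + sin(4t)·(-1,-2)), X_2 = e^(-4t)(sin(4t)·(1,1) - cos(4t)·(-1,-2)).
General solution: c_1X_1 + c_2X_2.

p(t) = -c_1e^(-4t)sin(4t) + c_1e^(-4t)cos(4t) + c_2e^(-4t)sin(4t) + c_2e^(-4t)cos(4t), q(t) = -2c_1e^(-4t)sin(4t) + c_1e^(-4t)cos(4t) + c_2e^(-4t)sin(4t) + 2c_2e^(-4t)cos(4t)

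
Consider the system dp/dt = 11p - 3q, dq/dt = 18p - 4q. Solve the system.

p(t) = c_1e^(5t) + c_2e^(2t), q(t) = 2c_1e^(5t) + 3c_2e^(2t)

Coefficient matrix A = [[11, -3], [18, -4]].
Characteristic polynomial det(A - λI) = λ^2 - 7λ + 10 = 0.
Eigenvalues λ = 5, 2.
For λ=5: (A-λI) row 1 is [6, -3], so an eigenvector is (1, 2).
For λ=2: (A-λI) row 1 is [9, -3], so an eigenvector is (1, 3).
General solution: c_1e^(5t)(1,2) + c_2e^(2t)(1,3).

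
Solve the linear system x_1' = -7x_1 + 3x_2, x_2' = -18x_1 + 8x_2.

x_1(t) = c_1e^(-t) + c_2e^(2t), x_2(t) = 2c_1e^(-t) + 3c_2e^(2t)

Coefficient matrix A = [[-7, 3], [-18, 8]].
Characteristic polynomial det(A - λI) = λ^2 - λ - 2 = 0.
Eigenvalues λ = -1, 2.
For λ=-1: (A-λI) row 1 is [-6, 3], so an eigenvector is (1, 2).
For λ=2: (A-λI) row 1 is [-9, 3], so an eigenvector is (1, 3).
General solution: c_1e^(-t)(1,2) + c_2e^(2t)(1,3).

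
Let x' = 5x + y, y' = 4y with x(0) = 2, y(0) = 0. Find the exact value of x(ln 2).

64

A = [[5,1],[0,4]]; eigenvalues λ = 5, 4.
Eigenvectors: (-1,0) for λ=5, (-1,1) for λ=4.
From the initial condition, c_1 = -2, c_2 = 0.
x(ln 2) = (-2)(2^5)(-1) + (0)(2^4)(-1) = 64.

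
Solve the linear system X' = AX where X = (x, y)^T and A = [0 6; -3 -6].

x(t) = -K_1e^(-3t)sin(3t) + K_1e^(-3t)cos(3t) + K_2e^(-3t)sin(3t) + K_2e^(-3t)cos(3t), y(t) = -K_1e^(-3t)cos(3t) - K_2e^(-3t)sin(3t)

Coefficient matrix A = [[0, 6], [-3, -6]].
Characteristic polynomial det(A - λI) = λ^2 + 6λ + 18 = 0.
Eigenvalues λ = -3 ± 3i (complex conjugate pair).
For λ=-3+3i: an eigenvector is (1,-1) - i(-1,0) = (1 + i, -1).
A real fundamental pair from Re and Im of e^((-3+3i)t)v: X_1 = e^(-3t)(cos(3t)·(1,-1) + sin(3t)·(-1,0)), X_2 = e^(-3t)(sin(3t)·(1,-1) - cos(3t)·(-1,0)).
General solution: K_1X_1 + K_2X_2.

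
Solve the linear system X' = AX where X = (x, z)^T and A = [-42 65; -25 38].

Coefficient matrix A = [[-42, 65], [-25, 38]].
Characteristic polynomial det(A - λI) = λ^2 + 4λ + 29 = 0.
Eigenvalues λ = -2 ± 5i (complex conjugate pair).
For λ=-2+5i: an eigenvector is (3,2) - i(2,1) = (3 - 2i, 2 - i).
A real fundamental pair from Re and Im of e^((-2+5i)t)v: X_1 = e^(-2t)(cos(5t)·(3,2) + sin(5t)·(2,1)), X_2 = e^(-2t)(sin(5t)·(3,2) - cos(5t)·(2,1)).
General solution: K_1X_1 + K_2X_2.

x(t) = 2K_1e^(-2t)sin(5t) + 3K_1e^(-2t)cos(5t) + 3K_2e^(-2t)sin(5t) - 2K_2e^(-2t)cos(5t), z(t) = K_1e^(-2t)sin(5t) + 2K_1e^(-2t)cos(5t) + 2K_2e^(-2t)sin(5t) - K_2e^(-2t)cos(5t)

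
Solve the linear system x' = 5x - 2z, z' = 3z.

x(t) = K_1e^(3t) - K_2e^(5t), z(t) = K_1e^(3t)

Coefficient matrix A = [[5, -2], [0, 3]].
Characteristic polynomial det(A - λI) = λ^2 - 8λ + 15 = 0.
Eigenvalues λ = 3, 5.
For λ=3: (A-λI) row 1 is [2, -2], so an eigenvector is (1, 1).
For λ=5: (A-λI) row 1 is [0, -2], so an eigenvector is (-1, 0).
General solution: K_1e^(3t)(1,1) + K_2e^(5t)(-1,0).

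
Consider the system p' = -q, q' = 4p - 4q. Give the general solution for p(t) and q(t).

p(t) = K_1e^(-2t) + K_2te^(-2t), q(t) = 2K_1e^(-2t) + 2K_2te^(-2t) - K_2e^(-2t)

Coefficient matrix A = [[0, -1], [4, -4]].
Characteristic polynomial det(A - λI) = λ^2 + 4λ + 4 = 0.
Single eigenvalue λ = -2 with algebraic multiplicity 2.
Eigenvector v = (1,2); generalized eigenvector w with (A-λI)w=v is (0,-1).
General solution: e^(-2t)[K_1·v + K_2·(t·v + w)].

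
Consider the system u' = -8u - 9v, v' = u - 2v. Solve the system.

u(t) = -3K_1e^(-5t) - 3K_2te^(-5t) - 2K_2e^(-5t), v(t) = K_1e^(-5t) + K_2te^(-5t) + K_2e^(-5t)

Coefficient matrix A = [[-8, -9], [1, -2]].
Characteristic polynomial det(A - λI) = λ^2 + 10λ + 25 = 0.
Single eigenvalue λ = -5 with algebraic multiplicity 2.
Eigenvector v = (-3,1); generalized eigenvector w with (A-λI)w=v is (-2,1).
General solution: e^(-5t)[K_1·v + K_2·(t·v + w)].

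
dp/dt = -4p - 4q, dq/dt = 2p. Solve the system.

Coefficient matrix A = [[-4, -4], [2, 0]].
Characteristic polynomial det(A - λI) = λ^2 + 4λ + 8 = 0.
Eigenvalues λ = -2 ± 2i (complex conjugate pair).
For λ=-2+2i: an eigenvector is (1,0) - i(-1,1) = (1 + i, 0 - i).
A real fundamental pair from Re and Im of e^((-2+2i)t)v: X_1 = e^(-2t)(cos(2t)·(1,0) + sin(2t)·(-1,1)), X_2 = e^(-2t)(sin(2t)·(1,0) - cos(2t)·(-1,1)).
General solution: K_1X_1 + K_2X_2.

p(t) = -K_1e^(-2t)sin(2t) + K_1e^(-2t)cos(2t) + K_2e^(-2t)sin(2t) + K_2e^(-2t)cos(2t), q(t) = K_1e^(-2t)sin(2t) - K_2e^(-2t)cos(2t)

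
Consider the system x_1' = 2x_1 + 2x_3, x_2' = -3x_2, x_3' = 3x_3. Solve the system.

Coefficient matrix A = [[2, 0, 2], [0, -3, 0], [0, 0, 3]].
det(A - λI) = 0 gives eigenvalues λ = 3, -3, 2.
For λ=3: eigenvector (2,0,1).
For λ=-3: eigenvector (0,1,0).
For λ=2: eigenvector (1,0,0).
General solution: c_1e^(3t)(2,0,1) + c_2e^(-3t)(0,1,0) + c_3e^(2t)(1,0,0).

x_1(t) = 2c_1e^(3t) + c_3e^(2t), x_2(t) = c_2e^(-3t), x_3(t) = c_1e^(3t)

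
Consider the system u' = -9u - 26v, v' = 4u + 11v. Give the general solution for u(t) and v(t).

Coefficient matrix A = [[-9, -26], [4, 11]].
Characteristic polynomial det(A - λI) = λ^2 - 2λ + 5 = 0.
Eigenvalues λ = 1 ± 2i (complex conjugate pair).
For λ=1+2i: an eigenvector is (2,-1) - i(3,-1) = (2 - 3i, -1 + i).
A real fundamental pair from Re and Im of e^((1+2i)t)v: X_1 = e^(t)(cos(2t)·(2,-1) + sin(2t)·(3,-1)), X_2 = e^(t)(sin(2t)·(2,-1) - cos(2t)·(3,-1)).
General solution: C_1X_1 + C_2X_2.

u(t) = 3C_1e^(t)sin(2t) + 2C_1e^(t)cos(2t) + 2C_2e^(t)sin(2t) - 3C_2e^(t)cos(2t), v(t) = -C_1e^(t)sin(2t) - C_1e^(t)cos(2t) - C_2e^(t)sin(2t) + C_2e^(t)cos(2t)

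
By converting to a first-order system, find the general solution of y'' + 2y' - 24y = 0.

y(t) = K_1e^(-6t) + K_2e^(4t)

Let x_1 = y, x_2 = y'. Then x_1' = x_2 and x_2' = 24x_1 - 2x_2.
A = [[0,1],[24,-2]]; det(A-λI) = λ^2 + 2λ - 24.
Eigenvalues λ = -6, 4 with eigenvectors (1,-6), (1,4).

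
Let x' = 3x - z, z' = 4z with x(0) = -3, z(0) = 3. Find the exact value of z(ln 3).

243

A = [[3,-1],[0,4]]; eigenvalues λ = 4, 3.
Eigenvectors: (1,-1) for λ=4, (-1,0) for λ=3.
From the initial condition, c_1 = -3, c_2 = 0.
z(ln 3) = (-3)(3^4)(-1) + (0)(3^3)(0) = 243.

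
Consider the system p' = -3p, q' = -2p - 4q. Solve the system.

p(t) = -K_2e^(-3t), q(t) = -K_1e^(-4t) + 2K_2e^(-3t)

Coefficient matrix A = [[-3, 0], [-2, -4]].
Characteristic polynomial det(A - λI) = λ^2 + 7λ + 12 = 0.
Eigenvalues λ = -4, -3.
For λ=-4: (A-λI) row 1 is [1, 0], so an eigenvector is (0, -1).
For λ=-3: (A-λI) row 2 is [-2, -1], so an eigenvector is (-1, 2).
General solution: K_1e^(-4t)(0,-1) + K_2e^(-3t)(-1,2).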